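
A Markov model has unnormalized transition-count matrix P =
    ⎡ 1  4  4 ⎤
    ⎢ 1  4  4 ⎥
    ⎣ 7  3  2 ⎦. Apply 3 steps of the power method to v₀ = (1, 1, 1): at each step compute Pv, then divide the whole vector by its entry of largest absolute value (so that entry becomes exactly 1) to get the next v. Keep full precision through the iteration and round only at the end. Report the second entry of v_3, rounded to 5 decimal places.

Pv0 = (9.000000, 9.000000, 12.000000); divide by 12.000000 → v1 = (0.750000, 0.750000, 1.000000)
Pv1 = (7.750000, 7.750000, 9.500000); divide by 9.500000 → v2 = (0.815789, 0.815789, 1.000000)
Pv2 = (8.078947, 8.078947, 10.157895); divide by 10.157895 → v3 = (0.795337, 0.795337, 1.000000)
Requested entry of v3: 921/1158 = 0.79534

0.79534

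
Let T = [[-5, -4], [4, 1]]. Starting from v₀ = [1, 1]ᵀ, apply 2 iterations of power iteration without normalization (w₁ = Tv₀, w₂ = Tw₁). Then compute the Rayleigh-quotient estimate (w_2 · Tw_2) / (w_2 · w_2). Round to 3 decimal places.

w1 = Tv₀ = (-9, 5)
w2 = Tw1 = (25, -31)
Tw2 = (-1, 69)
w2·Tw2 = 25·(-1) + (-31)·69 = -2164; w2·w2 = 25·25 + (-31)·(-31) = 1586
λ ≈ -2164/1586 = -1.364

-1.364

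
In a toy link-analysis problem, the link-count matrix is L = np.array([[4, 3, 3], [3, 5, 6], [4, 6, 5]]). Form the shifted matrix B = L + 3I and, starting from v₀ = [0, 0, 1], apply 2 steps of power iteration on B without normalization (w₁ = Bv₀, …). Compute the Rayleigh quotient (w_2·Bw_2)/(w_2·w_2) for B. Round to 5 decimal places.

B = L + 3I has rows (7, 3, 3); (3, 8, 6); (4, 6, 8)
w1 = Bv₀ = (7·0 + 3·0 + 3·1; 3·0 + 8·0 + 6·1; 4·0 + 6·0 + 8·1) = (3, 6, 8)
w2 = Bw1 = (7·3 + 3·6 + 3·8; 3·3 + 8·6 + 6·8; 4·3 + 6·6 + 8·8) = (63, 105, 112)
Bw2 = (1092, 1701, 1778)
w2·Bw2 = 446537; w2·w2 = 27538; μ ≈ 446537/27538 = 16.21530

μ ≈ 16.21530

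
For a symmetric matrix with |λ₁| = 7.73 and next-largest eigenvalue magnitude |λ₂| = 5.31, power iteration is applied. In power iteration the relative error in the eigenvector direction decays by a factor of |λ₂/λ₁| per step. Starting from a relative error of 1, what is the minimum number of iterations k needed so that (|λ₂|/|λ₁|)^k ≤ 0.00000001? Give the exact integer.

50

|λ₂/λ₁| = 5.31/7.73 = 0.68693
Need k ≥ ln(0.00000001) / ln(0.68693) = -18.4207 / -0.3755 ≈ 49.054
Smallest integer k satisfying the bound: 50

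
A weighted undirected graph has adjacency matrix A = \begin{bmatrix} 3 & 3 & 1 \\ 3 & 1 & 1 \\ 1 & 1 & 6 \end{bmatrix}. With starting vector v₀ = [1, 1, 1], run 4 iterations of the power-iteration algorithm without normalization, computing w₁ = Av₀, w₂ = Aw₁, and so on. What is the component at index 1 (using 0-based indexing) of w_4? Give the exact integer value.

w1 = Av₀ = (7, 5, 8)
w2 = Aw1 = (44, 34, 60)
w3 = Aw2 = (294, 226, 438)
w4 = Aw3 = (1998, 1546, 3148)
The requested component of w4 is 1546.

1546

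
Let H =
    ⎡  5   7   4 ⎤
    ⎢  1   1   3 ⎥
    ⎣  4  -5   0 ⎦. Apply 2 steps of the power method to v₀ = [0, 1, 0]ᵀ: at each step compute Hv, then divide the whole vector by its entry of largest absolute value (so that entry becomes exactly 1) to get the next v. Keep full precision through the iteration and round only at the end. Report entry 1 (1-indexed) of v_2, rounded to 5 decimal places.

Hv0 = (7.000000, 1.000000, -5.000000); divide by 7.000000 → v1 = (1.000000, 0.142857, -0.714286)
Hv1 = (3.142857, -1.000000, 3.285714); divide by 3.285714 → v2 = (0.956522, -0.304348, 1.000000)
Requested entry of v2: 22/23 = 0.95652

0.95652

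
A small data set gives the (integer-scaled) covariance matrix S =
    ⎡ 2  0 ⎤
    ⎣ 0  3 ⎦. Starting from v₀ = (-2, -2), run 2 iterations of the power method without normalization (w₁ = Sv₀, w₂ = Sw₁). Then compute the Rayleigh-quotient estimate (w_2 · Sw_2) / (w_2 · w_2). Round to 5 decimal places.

λ ≈ 2.83505

w1 = Sv₀ = (2·(-2) + 0·(-2); 0·(-2) + 3·(-2)) = (-4, -6)
w2 = Sw1 = (2·(-4) + 0·(-6); 0·(-4) + 3·(-6)) = (-8, -18)
Sw2 = (-16, -54)
w2·Sw2 = (-8)·(-16) + (-18)·(-54) = 1100; w2·w2 = (-8)·(-8) + (-18)·(-18) = 388
λ ≈ 1100/388 = 2.83505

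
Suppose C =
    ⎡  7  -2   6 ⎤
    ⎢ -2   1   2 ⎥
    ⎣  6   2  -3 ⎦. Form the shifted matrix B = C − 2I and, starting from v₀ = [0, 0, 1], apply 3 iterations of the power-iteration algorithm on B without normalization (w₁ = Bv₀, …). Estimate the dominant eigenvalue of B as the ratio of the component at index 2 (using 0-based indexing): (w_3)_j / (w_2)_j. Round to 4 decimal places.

B = C − 2I has rows (5, -2, 6); (-2, -1, 2); (6, 2, -5)
w1 = Bv₀ = (5·0 + (-2)·0 + 6·1; (-2)·0 + (-1)·0 + 2·1; 6·0 + 2·0 + (-5)·1) = (6, 2, -5)
w2 = Bw1 = (5·6 + (-2)·2 + 6·(-5); (-2)·6 + (-1)·2 + 2·(-5); 6·6 + 2·2 + (-5)·(-5)) = (-4, -24, 65)
w3 = Bw2 = (418, 162, -397)
Ratio: -397/65 = -6.1077

μ ≈ -6.1077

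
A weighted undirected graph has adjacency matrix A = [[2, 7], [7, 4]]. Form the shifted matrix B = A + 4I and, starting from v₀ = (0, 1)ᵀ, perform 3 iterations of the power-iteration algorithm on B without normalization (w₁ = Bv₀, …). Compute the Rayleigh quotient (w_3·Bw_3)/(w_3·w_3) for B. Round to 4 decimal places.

14.0711

B = A + 4I has rows (6, 7); (7, 8)
w1 = Bv₀ = (6·0 + 7·1; 7·0 + 8·1) = (7, 8)
w2 = Bw1 = (6·7 + 7·8; 7·7 + 8·8) = (98, 113)
w3 = Bw2 = (1379, 1590)
Bw3 = (19404, 22373)
w3·Bw3 = 62331186; w3·w3 = 4429741; μ ≈ 62331186/4429741 = 14.0711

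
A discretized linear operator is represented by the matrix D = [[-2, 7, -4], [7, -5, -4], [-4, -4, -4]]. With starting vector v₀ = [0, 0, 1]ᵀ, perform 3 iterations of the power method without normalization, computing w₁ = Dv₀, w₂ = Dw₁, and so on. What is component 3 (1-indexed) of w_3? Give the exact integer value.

-208

w1 = Dv₀ = ((-2)·0 + 7·0 + (-4)·1; 7·0 + (-5)·0 + (-4)·1; (-4)·0 + (-4)·0 + (-4)·1) = (-4, -4, -4)
w2 = Dw1 = ((-2)·(-4) + 7·(-4) + (-4)·(-4); 7·(-4) + (-5)·(-4) + (-4)·(-4); (-4)·(-4) + (-4)·(-4) + (-4)·(-4)) = (-4, 8, 48)
w3 = Dw2 = (-128, -260, -208)
The requested component of w3 is -208.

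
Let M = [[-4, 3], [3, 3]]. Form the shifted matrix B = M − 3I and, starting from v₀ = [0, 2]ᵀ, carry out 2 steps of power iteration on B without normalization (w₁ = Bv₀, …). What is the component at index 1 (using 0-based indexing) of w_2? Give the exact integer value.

18

B = M − 3I has rows (-7, 3); (3, 0)
w1 = Bv₀ = ((-7)·0 + 3·2; 3·0 + 0·2) = (6, 0)
w2 = Bw1 = ((-7)·6 + 3·0; 3·6 + 0·0) = (-42, 18)
Requested component of w2: 18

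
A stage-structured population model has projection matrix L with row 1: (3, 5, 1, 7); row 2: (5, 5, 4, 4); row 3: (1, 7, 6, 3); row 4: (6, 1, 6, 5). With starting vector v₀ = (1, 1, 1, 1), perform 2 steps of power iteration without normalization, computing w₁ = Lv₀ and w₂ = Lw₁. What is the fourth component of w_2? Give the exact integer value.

w1 = Lv₀ = (3·1 + 5·1 + 1·1 + 7·1; 5·1 + 5·1 + 4·1 + 4·1; 1·1 + 7·1 + 6·1 + 3·1; 6·1 + 1·1 + 6·1 + 5·1) = (16, 18, 17, 18)
w2 = Lw1 = (3·16 + 5·18 + 1·17 + 7·18; 5·16 + 5·18 + 4·17 + 4·18; 1·16 + 7·18 + 6·17 + 3·18; 6·16 + 1·18 + 6·17 + 5·18) = (281, 310, 298, 306)
The requested component of w2 is 306.

306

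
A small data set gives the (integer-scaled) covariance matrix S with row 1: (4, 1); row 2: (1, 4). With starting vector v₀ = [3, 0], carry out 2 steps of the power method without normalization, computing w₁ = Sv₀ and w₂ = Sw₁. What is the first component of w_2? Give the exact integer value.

51

w1 = Sv₀ = (4·3 + 1·0; 1·3 + 4·0) = (12, 3)
w2 = Sw1 = (4·12 + 1·3; 1·12 + 4·3) = (51, 24)
The requested component of w2 is 51.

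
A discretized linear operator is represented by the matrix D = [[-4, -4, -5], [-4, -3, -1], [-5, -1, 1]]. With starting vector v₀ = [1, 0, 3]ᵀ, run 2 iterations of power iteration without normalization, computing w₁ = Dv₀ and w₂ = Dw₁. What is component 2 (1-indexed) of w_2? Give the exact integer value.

w1 = Dv₀ = ((-4)·1 + (-4)·0 + (-5)·3; (-4)·1 + (-3)·0 + (-1)·3; (-5)·1 + (-1)·0 + 1·3) = (-19, -7, -2)
w2 = Dw1 = ((-4)·(-19) + (-4)·(-7) + (-5)·(-2); (-4)·(-19) + (-3)·(-7) + (-1)·(-2); (-5)·(-19) + (-1)·(-7) + 1·(-2)) = (114, 99, 100)
The requested component of w2 is 99.

99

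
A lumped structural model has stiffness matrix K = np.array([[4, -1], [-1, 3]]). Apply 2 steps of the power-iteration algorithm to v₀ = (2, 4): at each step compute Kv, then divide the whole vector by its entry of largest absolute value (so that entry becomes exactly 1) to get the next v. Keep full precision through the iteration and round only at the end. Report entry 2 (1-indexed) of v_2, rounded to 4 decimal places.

1.0000

Kv0 = (4.00000, 10.00000); divide by 10.00000 → v1 = (0.40000, 1.00000)
Kv1 = (0.60000, 2.60000); divide by 2.60000 → v2 = (0.23077, 1.00000)
Requested entry of v2: 26/26 = 1.0000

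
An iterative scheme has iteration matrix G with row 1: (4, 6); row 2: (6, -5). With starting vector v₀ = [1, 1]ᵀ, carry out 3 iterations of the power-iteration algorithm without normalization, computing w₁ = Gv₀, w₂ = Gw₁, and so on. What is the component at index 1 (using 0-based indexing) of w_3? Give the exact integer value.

1

w1 = Gv₀ = (4·1 + 6·1; 6·1 + (-5)·1) = (10, 1)
w2 = Gw1 = (4·10 + 6·1; 6·10 + (-5)·1) = (46, 55)
w3 = Gw2 = (514, 1)
The requested component of w3 is 1.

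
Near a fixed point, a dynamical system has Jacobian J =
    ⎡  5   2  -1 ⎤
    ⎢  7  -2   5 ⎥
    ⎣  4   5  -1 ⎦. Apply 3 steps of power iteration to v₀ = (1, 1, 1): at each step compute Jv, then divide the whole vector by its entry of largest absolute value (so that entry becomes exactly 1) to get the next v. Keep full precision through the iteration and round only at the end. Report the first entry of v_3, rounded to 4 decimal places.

Jv0 = (6.00000, 10.00000, 8.00000); divide by 10.00000 → v1 = (0.60000, 1.00000, 0.80000)
Jv1 = (4.20000, 6.20000, 6.60000); divide by 6.60000 → v2 = (0.63636, 0.93939, 1.00000)
Jv2 = (4.06061, 7.57576, 6.24242); divide by 7.57576 → v3 = (0.53600, 1.00000, 0.82400)
Requested entry of v3: 268/500 = 0.5360

0.5360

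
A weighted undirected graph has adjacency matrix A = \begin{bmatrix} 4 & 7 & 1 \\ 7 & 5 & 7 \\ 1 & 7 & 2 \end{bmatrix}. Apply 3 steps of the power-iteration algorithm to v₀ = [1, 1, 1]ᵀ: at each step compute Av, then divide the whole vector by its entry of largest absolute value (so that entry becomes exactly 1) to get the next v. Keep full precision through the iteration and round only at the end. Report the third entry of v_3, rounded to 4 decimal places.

0.6058

Av0 = (12.00000, 19.00000, 10.00000); divide by 19.00000 → v1 = (0.63158, 1.00000, 0.52632)
Av1 = (10.05263, 13.10526, 8.68421); divide by 13.10526 → v2 = (0.76707, 1.00000, 0.66265)
Av2 = (10.73092, 15.00803, 9.09237); divide by 15.00803 → v3 = (0.71501, 1.00000, 0.60583)
Requested entry of v3: 2264/3737 = 0.6058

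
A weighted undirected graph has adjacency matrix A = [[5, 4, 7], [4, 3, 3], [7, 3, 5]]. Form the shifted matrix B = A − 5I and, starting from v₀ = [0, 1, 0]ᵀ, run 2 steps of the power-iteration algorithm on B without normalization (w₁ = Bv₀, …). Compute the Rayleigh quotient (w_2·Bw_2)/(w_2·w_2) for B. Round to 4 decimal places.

B = A − 5I has rows (0, 4, 7); (4, -2, 3); (7, 3, 0)
w1 = Bv₀ = (0·0 + 4·1 + 7·0; 4·0 + (-2)·1 + 3·0; 7·0 + 3·1 + 0·0) = (4, -2, 3)
w2 = Bw1 = (0·4 + 4·(-2) + 7·3; 4·4 + (-2)·(-2) + 3·3; 7·4 + 3·(-2) + 0·3) = (13, 29, 22)
Bw2 = (270, 60, 178)
w2·Bw2 = 9166; w2·w2 = 1494; μ ≈ 9166/1494 = 6.1352

6.1352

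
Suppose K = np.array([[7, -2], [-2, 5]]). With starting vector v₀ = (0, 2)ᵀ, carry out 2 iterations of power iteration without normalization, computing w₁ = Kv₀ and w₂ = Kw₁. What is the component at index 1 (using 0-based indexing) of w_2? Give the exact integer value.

w1 = Kv₀ = (7·0 + (-2)·2; (-2)·0 + 5·2) = (-4, 10)
w2 = Kw1 = (7·(-4) + (-2)·10; (-2)·(-4) + 5·10) = (-48, 58)
The requested component of w2 is 58.

58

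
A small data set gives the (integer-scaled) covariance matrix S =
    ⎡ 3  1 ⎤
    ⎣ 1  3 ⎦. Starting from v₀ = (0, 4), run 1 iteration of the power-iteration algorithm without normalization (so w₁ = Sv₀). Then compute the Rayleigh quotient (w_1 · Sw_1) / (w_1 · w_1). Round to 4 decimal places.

w1 = Sv₀ = (4, 12)
Sw1 = (24, 40)
w1·Sw1 = 4·24 + 12·40 = 576; w1·w1 = 4·4 + 12·12 = 160
λ ≈ 576/160 = 3.6000

λ ≈ 3.6000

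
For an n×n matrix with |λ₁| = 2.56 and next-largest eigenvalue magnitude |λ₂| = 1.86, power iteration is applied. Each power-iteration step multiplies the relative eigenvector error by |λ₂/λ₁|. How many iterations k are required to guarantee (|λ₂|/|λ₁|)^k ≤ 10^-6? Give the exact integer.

44

|λ₂/λ₁| = 1.86/2.56 = 0.72656
Need k ≥ ln(10^-6) / ln(0.72656) = -13.8155 / -0.3194 ≈ 43.250
Smallest integer k satisfying the bound: 44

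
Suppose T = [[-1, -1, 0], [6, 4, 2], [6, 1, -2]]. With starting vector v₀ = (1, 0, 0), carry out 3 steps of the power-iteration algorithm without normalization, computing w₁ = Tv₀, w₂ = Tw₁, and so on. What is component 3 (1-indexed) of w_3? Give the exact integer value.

24

w1 = Tv₀ = (-1, 6, 6)
w2 = Tw1 = (-5, 30, -12)
w3 = Tw2 = (-25, 66, 24)
The requested component of w3 is 24.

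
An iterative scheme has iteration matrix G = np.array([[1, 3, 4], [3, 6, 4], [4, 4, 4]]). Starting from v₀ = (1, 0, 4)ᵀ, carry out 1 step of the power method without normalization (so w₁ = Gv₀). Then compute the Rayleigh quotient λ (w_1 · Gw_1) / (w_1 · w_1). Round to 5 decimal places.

w1 = Gv₀ = (17, 19, 20)
Gw1 = (154, 245, 224)
w1·Gw1 = 17·154 + 19·245 + 20·224 = 11753; w1·w1 = 17·17 + 19·19 + 20·20 = 1050
λ ≈ 11753/1050 = 11.19333

λ ≈ 11.19333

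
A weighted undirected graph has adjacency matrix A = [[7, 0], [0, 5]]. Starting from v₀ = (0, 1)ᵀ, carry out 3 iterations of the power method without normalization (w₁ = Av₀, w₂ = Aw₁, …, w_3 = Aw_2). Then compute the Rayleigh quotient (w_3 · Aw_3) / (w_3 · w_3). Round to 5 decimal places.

w1 = Av₀ = (7·0 + 0·1; 0·0 + 5·1) = (0, 5)
w2 = Aw1 = (7·0 + 0·5; 0·0 + 5·5) = (0, 25)
w3 = Aw2 = (0, 125)
Aw3 = (0, 625)
w3·Aw3 = 0·0 + 125·625 = 78125; w3·w3 = 0·0 + 125·125 = 15625
λ ≈ 78125/15625 = 5.00000

λ ≈ 5.00000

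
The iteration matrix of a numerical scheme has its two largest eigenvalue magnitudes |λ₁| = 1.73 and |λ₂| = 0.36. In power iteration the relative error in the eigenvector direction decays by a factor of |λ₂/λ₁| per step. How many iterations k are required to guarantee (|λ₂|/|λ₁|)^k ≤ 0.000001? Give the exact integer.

|λ₂/λ₁| = 0.36/1.73 = 0.20809
Need k ≥ ln(0.000001) / ln(0.20809) = -13.8155 / -1.5698 ≈ 8.801
Smallest integer k satisfying the bound: 9

9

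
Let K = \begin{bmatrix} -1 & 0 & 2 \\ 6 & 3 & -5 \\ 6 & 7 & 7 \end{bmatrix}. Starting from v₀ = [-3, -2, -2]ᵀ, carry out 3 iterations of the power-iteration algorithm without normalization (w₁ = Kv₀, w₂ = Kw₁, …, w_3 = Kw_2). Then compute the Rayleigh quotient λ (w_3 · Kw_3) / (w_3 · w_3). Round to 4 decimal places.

w1 = Kv₀ = (-1, -14, -46)
w2 = Kw1 = (-91, 182, -426)
w3 = Kw2 = (-761, 2130, -2254)
Kw3 = (-3747, 13094, -5434)
w3·Kw3 = (-761)·(-3747) + 2130·13094 + (-2254)·(-5434) = 42989923; w3·w3 = (-761)·(-761) + 2130·2130 + (-2254)·(-2254) = 10196537
λ ≈ 42989923/10196537 = 4.2161

4.2161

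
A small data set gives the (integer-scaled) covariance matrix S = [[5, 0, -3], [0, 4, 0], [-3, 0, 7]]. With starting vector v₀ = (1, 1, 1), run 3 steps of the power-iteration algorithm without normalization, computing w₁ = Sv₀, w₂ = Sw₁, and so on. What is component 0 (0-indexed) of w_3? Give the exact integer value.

w1 = Sv₀ = (5·1 + 0·1 + (-3)·1; 0·1 + 4·1 + 0·1; (-3)·1 + 0·1 + 7·1) = (2, 4, 4)
w2 = Sw1 = (5·2 + 0·4 + (-3)·4; 0·2 + 4·4 + 0·4; (-3)·2 + 0·4 + 7·4) = (-2, 16, 22)
w3 = Sw2 = (-76, 64, 160)
The requested component of w3 is -76.

-76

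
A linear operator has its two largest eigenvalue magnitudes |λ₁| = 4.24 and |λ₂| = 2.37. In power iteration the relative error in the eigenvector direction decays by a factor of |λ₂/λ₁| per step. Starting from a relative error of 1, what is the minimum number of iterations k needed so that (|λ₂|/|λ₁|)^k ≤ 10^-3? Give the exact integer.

|λ₂/λ₁| = 2.37/4.24 = 0.55896
Need k ≥ ln(10^-3) / ln(0.55896) = -6.9078 / -0.5817 ≈ 11.876
Smallest integer k satisfying the bound: 12

12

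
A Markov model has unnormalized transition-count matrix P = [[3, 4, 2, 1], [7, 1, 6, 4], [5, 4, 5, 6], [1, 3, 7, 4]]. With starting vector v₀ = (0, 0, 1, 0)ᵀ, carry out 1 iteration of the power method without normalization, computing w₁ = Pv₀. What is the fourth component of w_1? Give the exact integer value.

w1 = Pv₀ = (3·0 + 4·0 + 2·1 + 1·0; 7·0 + 1·0 + 6·1 + 4·0; 5·0 + 4·0 + 5·1 + 6·0; 1·0 + 3·0 + 7·1 + 4·0) = (2, 6, 5, 7)
The requested component of w1 is 7.

7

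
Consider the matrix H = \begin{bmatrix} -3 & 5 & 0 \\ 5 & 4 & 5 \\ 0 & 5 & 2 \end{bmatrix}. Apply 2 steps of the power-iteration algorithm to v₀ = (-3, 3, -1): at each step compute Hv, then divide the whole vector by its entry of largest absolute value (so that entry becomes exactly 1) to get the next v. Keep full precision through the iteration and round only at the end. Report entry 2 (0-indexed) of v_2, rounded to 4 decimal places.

-0.0915

Hv0 = (24.00000, -8.00000, 13.00000); divide by 24.00000 → v1 = (1.00000, -0.33333, 0.54167)
Hv1 = (-4.66667, 6.37500, -0.58333); divide by 6.37500 → v2 = (-0.73203, 1.00000, -0.09150)
Requested entry of v2: -14/153 = -0.0915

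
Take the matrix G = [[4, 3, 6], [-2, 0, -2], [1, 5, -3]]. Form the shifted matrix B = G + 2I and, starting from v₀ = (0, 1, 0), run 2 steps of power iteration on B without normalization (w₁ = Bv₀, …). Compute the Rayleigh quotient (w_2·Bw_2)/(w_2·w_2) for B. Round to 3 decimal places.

B = G + 2I has rows (6, 3, 6); (-2, 2, -2); (1, 5, -1)
w1 = Bv₀ = (6·0 + 3·1 + 6·0; (-2)·0 + 2·1 + (-2)·0; 1·0 + 5·1 + (-1)·0) = (3, 2, 5)
w2 = Bw1 = (6·3 + 3·2 + 6·5; (-2)·3 + 2·2 + (-2)·5; 1·3 + 5·2 + (-1)·5) = (54, -12, 8)
Bw2 = (336, -148, -14)
w2·Bw2 = 19808; w2·w2 = 3124; μ ≈ 19808/3124 = 6.341

μ ≈ 6.341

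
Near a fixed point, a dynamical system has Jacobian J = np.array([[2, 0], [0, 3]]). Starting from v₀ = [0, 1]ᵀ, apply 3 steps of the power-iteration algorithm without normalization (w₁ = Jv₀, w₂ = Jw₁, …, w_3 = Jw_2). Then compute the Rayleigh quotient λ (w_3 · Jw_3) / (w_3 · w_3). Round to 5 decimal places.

w1 = Jv₀ = (0, 3)
w2 = Jw1 = (0, 9)
w3 = Jw2 = (0, 27)
Jw3 = (0, 81)
w3·Jw3 = 0·0 + 27·81 = 2187; w3·w3 = 0·0 + 27·27 = 729
λ ≈ 2187/729 = 3.00000

3.00000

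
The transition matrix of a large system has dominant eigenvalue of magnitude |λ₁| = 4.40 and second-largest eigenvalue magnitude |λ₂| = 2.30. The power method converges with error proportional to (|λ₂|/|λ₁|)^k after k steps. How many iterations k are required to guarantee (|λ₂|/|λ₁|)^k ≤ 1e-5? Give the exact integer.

18

|λ₂/λ₁| = 2.30/4.40 = 0.52273
Need k ≥ ln(1e-5) / ln(0.52273) = -11.5129 / -0.6487 ≈ 17.748
Smallest integer k satisfying the bound: 18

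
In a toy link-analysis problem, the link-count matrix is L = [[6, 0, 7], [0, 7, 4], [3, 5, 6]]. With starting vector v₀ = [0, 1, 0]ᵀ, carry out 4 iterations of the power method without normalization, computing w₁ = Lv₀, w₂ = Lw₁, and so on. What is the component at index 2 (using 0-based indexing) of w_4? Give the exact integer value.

w1 = Lv₀ = (6·0 + 0·1 + 7·0; 0·0 + 7·1 + 4·0; 3·0 + 5·1 + 6·0) = (0, 7, 5)
w2 = Lw1 = (6·0 + 0·7 + 7·5; 0·0 + 7·7 + 4·5; 3·0 + 5·7 + 6·5) = (35, 69, 65)
w3 = Lw2 = (665, 743, 840)
w4 = Lw3 = (9870, 8561, 10750)
The requested component of w4 is 10750.

10750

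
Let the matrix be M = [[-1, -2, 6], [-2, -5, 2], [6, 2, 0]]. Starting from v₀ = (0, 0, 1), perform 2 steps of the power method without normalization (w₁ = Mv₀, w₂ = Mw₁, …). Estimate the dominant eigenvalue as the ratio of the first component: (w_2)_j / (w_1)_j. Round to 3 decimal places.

w1 = Mv₀ = ((-1)·0 + (-2)·0 + 6·1; (-2)·0 + (-5)·0 + 2·1; 6·0 + 2·0 + 0·1) = (6, 2, 0)
w2 = Mw1 = ((-1)·6 + (-2)·2 + 6·0; (-2)·6 + (-5)·2 + 2·0; 6·6 + 2·2 + 0·0) = (-10, -22, 40)
Ratio at component: -10 / 6 = -1.667

λ ≈ -1.667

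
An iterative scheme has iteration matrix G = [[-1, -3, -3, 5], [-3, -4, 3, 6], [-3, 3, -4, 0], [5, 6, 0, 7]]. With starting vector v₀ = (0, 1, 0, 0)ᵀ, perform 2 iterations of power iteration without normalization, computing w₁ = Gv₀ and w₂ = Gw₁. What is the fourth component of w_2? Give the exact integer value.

w1 = Gv₀ = ((-1)·0 + (-3)·1 + (-3)·0 + 5·0; (-3)·0 + (-4)·1 + 3·0 + 6·0; (-3)·0 + 3·1 + (-4)·0 + 0·0; 5·0 + 6·1 + 0·0 + 7·0) = (-3, -4, 3, 6)
w2 = Gw1 = ((-1)·(-3) + (-3)·(-4) + (-3)·3 + 5·6; (-3)·(-3) + (-4)·(-4) + 3·3 + 6·6; (-3)·(-3) + 3·(-4) + (-4)·3 + 0·6; 5·(-3) + 6·(-4) + 0·3 + 7·6) = (36, 70, -15, 3)
The requested component of w2 is 3.

3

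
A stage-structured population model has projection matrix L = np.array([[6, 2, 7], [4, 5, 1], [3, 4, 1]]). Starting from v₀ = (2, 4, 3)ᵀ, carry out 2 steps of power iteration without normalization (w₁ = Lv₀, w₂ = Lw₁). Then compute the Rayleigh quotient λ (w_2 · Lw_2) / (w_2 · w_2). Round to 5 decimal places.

w1 = Lv₀ = (6·2 + 2·4 + 7·3; 4·2 + 5·4 + 1·3; 3·2 + 4·4 + 1·3) = (41, 31, 25)
w2 = Lw1 = (6·41 + 2·31 + 7·25; 4·41 + 5·31 + 1·25; 3·41 + 4·31 + 1·25) = (483, 344, 272)
Lw2 = (5490, 3924, 3097)
w2·Lw2 = 483·5490 + 344·3924 + 272·3097 = 4843910; w2·w2 = 483·483 + 344·344 + 272·272 = 425609
λ ≈ 4843910/425609 = 11.38113

λ ≈ 11.38113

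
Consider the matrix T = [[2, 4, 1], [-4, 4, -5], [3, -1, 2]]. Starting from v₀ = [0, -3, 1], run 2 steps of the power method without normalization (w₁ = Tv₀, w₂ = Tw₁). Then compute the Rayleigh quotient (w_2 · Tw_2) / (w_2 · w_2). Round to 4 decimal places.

2.5256

w1 = Tv₀ = (2·0 + 4·(-3) + 1·1; (-4)·0 + 4·(-3) + (-5)·1; 3·0 + (-1)·(-3) + 2·1) = (-11, -17, 5)
w2 = Tw1 = (2·(-11) + 4·(-17) + 1·5; (-4)·(-11) + 4·(-17) + (-5)·5; 3·(-11) + (-1)·(-17) + 2·5) = (-85, -49, -6)
Tw2 = (-372, 174, -218)
w2·Tw2 = (-85)·(-372) + (-49)·174 + (-6)·(-218) = 24402; w2·w2 = (-85)·(-85) + (-49)·(-49) + (-6)·(-6) = 9662
λ ≈ 24402/9662 = 2.5256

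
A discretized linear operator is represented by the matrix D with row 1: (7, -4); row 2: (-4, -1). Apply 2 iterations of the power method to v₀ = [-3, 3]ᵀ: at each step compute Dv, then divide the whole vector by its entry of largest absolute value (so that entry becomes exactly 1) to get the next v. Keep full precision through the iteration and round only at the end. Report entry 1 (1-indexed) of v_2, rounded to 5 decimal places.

Dv0 = (-33.000000, 9.000000); divide by -33.000000 → v1 = (1.000000, -0.272727)
Dv1 = (8.090909, -3.727273); divide by 8.090909 → v2 = (1.000000, -0.460674)
Requested entry of v2: -267/-267 = 1.00000

1.00000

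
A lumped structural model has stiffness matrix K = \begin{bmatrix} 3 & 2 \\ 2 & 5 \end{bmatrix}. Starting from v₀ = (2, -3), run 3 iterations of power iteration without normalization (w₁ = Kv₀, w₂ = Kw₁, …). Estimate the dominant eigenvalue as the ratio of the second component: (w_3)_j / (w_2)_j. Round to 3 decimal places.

w1 = Kv₀ = (3·2 + 2·(-3); 2·2 + 5·(-3)) = (0, -11)
w2 = Kw1 = (3·0 + 2·(-11); 2·0 + 5·(-11)) = (-22, -55)
w3 = Kw2 = (-176, -319)
Ratio at component: -319 / -55 = 5.800

λ ≈ 5.800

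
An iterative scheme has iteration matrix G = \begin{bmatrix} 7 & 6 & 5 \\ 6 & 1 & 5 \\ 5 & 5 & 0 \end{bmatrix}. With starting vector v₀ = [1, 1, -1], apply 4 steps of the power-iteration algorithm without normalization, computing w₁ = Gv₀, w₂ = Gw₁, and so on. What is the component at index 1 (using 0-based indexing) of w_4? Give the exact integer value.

16564

w1 = Gv₀ = (7·1 + 6·1 + 5·(-1); 6·1 + 1·1 + 5·(-1); 5·1 + 5·1 + 0·(-1)) = (8, 2, 10)
w2 = Gw1 = (7·8 + 6·2 + 5·10; 6·8 + 1·2 + 5·10; 5·8 + 5·2 + 0·10) = (118, 100, 50)
w3 = Gw2 = (1676, 1058, 1090)
w4 = Gw3 = (23530, 16564, 13670)
The requested component of w4 is 16564.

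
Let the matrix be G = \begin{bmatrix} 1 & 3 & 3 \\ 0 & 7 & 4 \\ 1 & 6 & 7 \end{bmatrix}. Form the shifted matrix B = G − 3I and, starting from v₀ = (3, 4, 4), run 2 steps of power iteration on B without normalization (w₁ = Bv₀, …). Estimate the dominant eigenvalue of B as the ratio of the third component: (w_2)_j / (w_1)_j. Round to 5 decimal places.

B = G − 3I has rows (-2, 3, 3); (0, 4, 4); (1, 6, 4)
w1 = Bv₀ = (18, 32, 43)
w2 = Bw1 = (189, 300, 382)
Ratio: 382/43 = 8.88372

8.88372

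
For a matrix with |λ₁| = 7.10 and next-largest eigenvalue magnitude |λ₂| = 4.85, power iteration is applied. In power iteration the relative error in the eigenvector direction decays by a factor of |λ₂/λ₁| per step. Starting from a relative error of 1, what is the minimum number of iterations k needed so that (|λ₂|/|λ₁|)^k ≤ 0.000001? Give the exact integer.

|λ₂/λ₁| = 4.85/7.10 = 0.68310
Need k ≥ ln(0.000001) / ln(0.68310) = -13.8155 / -0.3811 ≈ 36.250
Smallest integer k satisfying the bound: 37

37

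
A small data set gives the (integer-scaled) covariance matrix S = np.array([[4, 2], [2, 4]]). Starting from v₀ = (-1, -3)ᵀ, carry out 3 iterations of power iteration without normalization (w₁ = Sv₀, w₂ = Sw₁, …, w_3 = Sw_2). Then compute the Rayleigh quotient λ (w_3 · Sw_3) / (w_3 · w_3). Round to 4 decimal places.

5.9986

w1 = Sv₀ = (4·(-1) + 2·(-3); 2·(-1) + 4·(-3)) = (-10, -14)
w2 = Sw1 = (4·(-10) + 2·(-14); 2·(-10) + 4·(-14)) = (-68, -76)
w3 = Sw2 = (-424, -440)
Sw3 = (-2576, -2608)
w3·Sw3 = (-424)·(-2576) + (-440)·(-2608) = 2239744; w3·w3 = (-424)·(-424) + (-440)·(-440) = 373376
λ ≈ 2239744/373376 = 5.9986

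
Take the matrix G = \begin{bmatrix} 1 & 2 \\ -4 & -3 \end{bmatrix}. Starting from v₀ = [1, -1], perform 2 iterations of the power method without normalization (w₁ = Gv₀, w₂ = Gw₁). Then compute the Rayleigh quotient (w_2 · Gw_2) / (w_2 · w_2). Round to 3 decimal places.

w1 = Gv₀ = (1·1 + 2·(-1); (-4)·1 + (-3)·(-1)) = (-1, -1)
w2 = Gw1 = (1·(-1) + 2·(-1); (-4)·(-1) + (-3)·(-1)) = (-3, 7)
Gw2 = (11, -9)
w2·Gw2 = (-3)·11 + 7·(-9) = -96; w2·w2 = (-3)·(-3) + 7·7 = 58
λ ≈ -96/58 = -1.655

-1.655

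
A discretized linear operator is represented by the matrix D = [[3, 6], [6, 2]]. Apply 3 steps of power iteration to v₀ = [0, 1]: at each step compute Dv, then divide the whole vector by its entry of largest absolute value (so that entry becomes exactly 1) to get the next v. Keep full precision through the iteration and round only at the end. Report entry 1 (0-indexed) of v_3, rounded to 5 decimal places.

0.78788

Dv0 = (6.000000, 2.000000); divide by 6.000000 → v1 = (1.000000, 0.333333)
Dv1 = (5.000000, 6.666667); divide by 6.666667 → v2 = (0.750000, 1.000000)
Dv2 = (8.250000, 6.500000); divide by 8.250000 → v3 = (1.000000, 0.787879)
Requested entry of v3: 260/330 = 0.78788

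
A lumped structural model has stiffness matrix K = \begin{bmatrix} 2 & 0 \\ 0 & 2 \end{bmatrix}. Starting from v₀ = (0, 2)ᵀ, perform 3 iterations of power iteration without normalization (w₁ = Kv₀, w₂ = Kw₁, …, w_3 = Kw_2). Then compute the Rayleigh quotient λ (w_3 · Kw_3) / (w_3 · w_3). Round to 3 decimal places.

w1 = Kv₀ = (0, 4)
w2 = Kw1 = (0, 8)
w3 = Kw2 = (0, 16)
Kw3 = (0, 32)
w3·Kw3 = 0·0 + 16·32 = 512; w3·w3 = 0·0 + 16·16 = 256
λ ≈ 512/256 = 2.000

λ ≈ 2.000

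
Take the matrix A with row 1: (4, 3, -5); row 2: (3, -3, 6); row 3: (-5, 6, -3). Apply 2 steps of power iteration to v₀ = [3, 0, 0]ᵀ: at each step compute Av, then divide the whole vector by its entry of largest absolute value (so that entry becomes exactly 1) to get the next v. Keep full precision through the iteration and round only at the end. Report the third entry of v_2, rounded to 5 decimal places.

Av0 = (12.000000, 9.000000, -15.000000); divide by -15.000000 → v1 = (-0.800000, -0.600000, 1.000000)
Av1 = (-10.000000, 5.400000, -2.600000); divide by -10.000000 → v2 = (1.000000, -0.540000, 0.260000)
Requested entry of v2: 39/150 = 0.26000

0.26000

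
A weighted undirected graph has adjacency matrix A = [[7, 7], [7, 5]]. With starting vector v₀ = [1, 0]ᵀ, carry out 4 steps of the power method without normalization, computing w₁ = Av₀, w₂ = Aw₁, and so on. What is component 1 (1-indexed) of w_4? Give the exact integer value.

16660

w1 = Av₀ = (7, 7)
w2 = Aw1 = (98, 84)
w3 = Aw2 = (1274, 1106)
w4 = Aw3 = (16660, 14448)
The requested component of w4 is 16660.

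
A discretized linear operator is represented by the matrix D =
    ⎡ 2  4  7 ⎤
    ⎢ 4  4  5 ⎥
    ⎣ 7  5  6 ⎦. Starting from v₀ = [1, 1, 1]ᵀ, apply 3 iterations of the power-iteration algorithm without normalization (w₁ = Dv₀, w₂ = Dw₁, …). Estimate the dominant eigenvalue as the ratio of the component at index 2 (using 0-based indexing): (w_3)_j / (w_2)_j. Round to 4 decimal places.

w1 = Dv₀ = (2·1 + 4·1 + 7·1; 4·1 + 4·1 + 5·1; 7·1 + 5·1 + 6·1) = (13, 13, 18)
w2 = Dw1 = (2·13 + 4·13 + 7·18; 4·13 + 4·13 + 5·18; 7·13 + 5·13 + 6·18) = (204, 194, 264)
w3 = Dw2 = (3032, 2912, 3982)
Ratio at component: 3982 / 264 = 15.0833

15.0833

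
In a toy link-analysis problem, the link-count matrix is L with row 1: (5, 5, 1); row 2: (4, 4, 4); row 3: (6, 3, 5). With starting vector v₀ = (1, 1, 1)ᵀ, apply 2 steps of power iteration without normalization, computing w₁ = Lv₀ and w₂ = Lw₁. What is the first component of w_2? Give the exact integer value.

129

w1 = Lv₀ = (11, 12, 14)
w2 = Lw1 = (129, 148, 172)
The requested component of w2 is 129.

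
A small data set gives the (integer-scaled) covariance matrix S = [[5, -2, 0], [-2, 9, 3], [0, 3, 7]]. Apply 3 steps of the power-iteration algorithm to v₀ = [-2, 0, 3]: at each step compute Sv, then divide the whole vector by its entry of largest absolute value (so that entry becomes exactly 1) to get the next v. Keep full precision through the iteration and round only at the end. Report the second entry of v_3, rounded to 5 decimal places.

Sv0 = (-10.000000, 13.000000, 21.000000); divide by 21.000000 → v1 = (-0.476190, 0.619048, 1.000000)
Sv1 = (-3.619048, 9.523810, 8.857143); divide by 9.523810 → v2 = (-0.380000, 1.000000, 0.930000)
Sv2 = (-3.900000, 12.550000, 9.510000); divide by 12.550000 → v3 = (-0.310757, 1.000000, 0.757769)
Requested entry of v3: 2510/2510 = 1.00000

1.00000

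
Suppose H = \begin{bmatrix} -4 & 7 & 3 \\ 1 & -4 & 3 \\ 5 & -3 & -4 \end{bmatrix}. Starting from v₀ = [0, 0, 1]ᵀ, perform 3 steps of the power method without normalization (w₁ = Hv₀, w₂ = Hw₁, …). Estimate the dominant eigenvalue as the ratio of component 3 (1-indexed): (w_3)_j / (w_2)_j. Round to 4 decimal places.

λ ≈ -1.8182

w1 = Hv₀ = ((-4)·0 + 7·0 + 3·1; 1·0 + (-4)·0 + 3·1; 5·0 + (-3)·0 + (-4)·1) = (3, 3, -4)
w2 = Hw1 = ((-4)·3 + 7·3 + 3·(-4); 1·3 + (-4)·3 + 3·(-4); 5·3 + (-3)·3 + (-4)·(-4)) = (-3, -21, 22)
w3 = Hw2 = (-69, 147, -40)
Ratio at component: -40 / 22 = -1.8182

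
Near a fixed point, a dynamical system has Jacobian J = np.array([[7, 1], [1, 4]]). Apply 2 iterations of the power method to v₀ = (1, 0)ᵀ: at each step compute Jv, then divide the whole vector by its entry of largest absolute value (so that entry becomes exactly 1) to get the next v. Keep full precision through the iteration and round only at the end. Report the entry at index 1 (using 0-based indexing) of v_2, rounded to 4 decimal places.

0.2200

Jv0 = (7.00000, 1.00000); divide by 7.00000 → v1 = (1.00000, 0.14286)
Jv1 = (7.14286, 1.57143); divide by 7.14286 → v2 = (1.00000, 0.22000)
Requested entry of v2: 11/50 = 0.2200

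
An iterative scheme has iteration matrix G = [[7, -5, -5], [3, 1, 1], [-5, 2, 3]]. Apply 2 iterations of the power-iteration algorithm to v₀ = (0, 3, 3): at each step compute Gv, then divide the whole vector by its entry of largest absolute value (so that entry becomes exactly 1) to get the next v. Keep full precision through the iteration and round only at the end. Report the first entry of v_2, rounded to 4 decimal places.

1.0000

Gv0 = (-30.00000, 6.00000, 15.00000); divide by -30.00000 → v1 = (1.00000, -0.20000, -0.50000)
Gv1 = (10.50000, 2.30000, -6.90000); divide by 10.50000 → v2 = (1.00000, 0.21905, -0.65714)
Requested entry of v2: -315/-315 = 1.0000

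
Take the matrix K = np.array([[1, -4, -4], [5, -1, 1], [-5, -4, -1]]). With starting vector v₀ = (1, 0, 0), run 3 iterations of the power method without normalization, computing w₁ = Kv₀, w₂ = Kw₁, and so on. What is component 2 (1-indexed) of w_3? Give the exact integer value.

-10

w1 = Kv₀ = (1·1 + (-4)·0 + (-4)·0; 5·1 + (-1)·0 + 1·0; (-5)·1 + (-4)·0 + (-1)·0) = (1, 5, -5)
w2 = Kw1 = (1·1 + (-4)·5 + (-4)·(-5); 5·1 + (-1)·5 + 1·(-5); (-5)·1 + (-4)·5 + (-1)·(-5)) = (1, -5, -20)
w3 = Kw2 = (101, -10, 35)
The requested component of w3 is -10.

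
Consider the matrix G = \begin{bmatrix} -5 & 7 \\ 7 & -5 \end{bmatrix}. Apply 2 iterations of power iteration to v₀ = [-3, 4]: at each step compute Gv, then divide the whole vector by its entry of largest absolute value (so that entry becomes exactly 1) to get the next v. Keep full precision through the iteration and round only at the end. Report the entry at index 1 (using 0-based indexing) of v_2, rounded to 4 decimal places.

1.0000

Gv0 = (43.00000, -41.00000); divide by 43.00000 → v1 = (1.00000, -0.95349)
Gv1 = (-11.67442, 11.76744); divide by 11.76744 → v2 = (-0.99209, 1.00000)
Requested entry of v2: 506/506 = 1.0000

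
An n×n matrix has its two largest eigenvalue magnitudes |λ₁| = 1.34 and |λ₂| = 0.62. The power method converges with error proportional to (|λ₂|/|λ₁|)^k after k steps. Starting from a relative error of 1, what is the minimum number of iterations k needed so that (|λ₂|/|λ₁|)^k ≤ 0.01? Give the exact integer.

6

|λ₂/λ₁| = 0.62/1.34 = 0.46269
Need k ≥ ln(0.01) / ln(0.46269) = -4.6052 / -0.7707 ≈ 5.975
Smallest integer k satisfying the bound: 6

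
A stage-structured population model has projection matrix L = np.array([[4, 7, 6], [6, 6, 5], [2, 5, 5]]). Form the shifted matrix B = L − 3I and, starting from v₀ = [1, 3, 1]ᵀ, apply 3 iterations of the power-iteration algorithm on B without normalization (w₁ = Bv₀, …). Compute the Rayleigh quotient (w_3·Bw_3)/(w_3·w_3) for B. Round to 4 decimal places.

B = L − 3I has rows (1, 7, 6); (6, 3, 5); (2, 5, 2)
w1 = Bv₀ = (1·1 + 7·3 + 6·1; 6·1 + 3·3 + 5·1; 2·1 + 5·3 + 2·1) = (28, 20, 19)
w2 = Bw1 = (1·28 + 7·20 + 6·19; 6·28 + 3·20 + 5·19; 2·28 + 5·20 + 2·19) = (282, 323, 194)
w3 = Bw2 = (3707, 3631, 2567)
Bw3 = (44526, 45970, 30703)
w3·Bw3 = 410789553; w3·w3 = 33515499; μ ≈ 410789553/33515499 = 12.2567

12.2567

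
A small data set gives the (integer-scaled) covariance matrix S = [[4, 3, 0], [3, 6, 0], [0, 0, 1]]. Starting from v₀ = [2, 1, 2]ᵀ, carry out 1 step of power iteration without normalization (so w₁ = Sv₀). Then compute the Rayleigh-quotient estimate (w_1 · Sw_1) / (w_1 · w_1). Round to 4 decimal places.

7.9703

w1 = Sv₀ = (4·2 + 3·1 + 0·2; 3·2 + 6·1 + 0·2; 0·2 + 0·1 + 1·2) = (11, 12, 2)
Sw1 = (80, 105, 2)
w1·Sw1 = 11·80 + 12·105 + 2·2 = 2144; w1·w1 = 11·11 + 12·12 + 2·2 = 269
λ ≈ 2144/269 = 7.9703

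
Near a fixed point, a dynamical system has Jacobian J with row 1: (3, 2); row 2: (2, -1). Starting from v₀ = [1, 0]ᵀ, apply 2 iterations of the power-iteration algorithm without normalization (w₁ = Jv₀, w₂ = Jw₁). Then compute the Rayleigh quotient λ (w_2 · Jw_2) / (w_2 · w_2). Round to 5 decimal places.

w1 = Jv₀ = (3, 2)
w2 = Jw1 = (13, 4)
Jw2 = (47, 22)
w2·Jw2 = 13·47 + 4·22 = 699; w2·w2 = 13·13 + 4·4 = 185
λ ≈ 699/185 = 3.77838

λ ≈ 3.77838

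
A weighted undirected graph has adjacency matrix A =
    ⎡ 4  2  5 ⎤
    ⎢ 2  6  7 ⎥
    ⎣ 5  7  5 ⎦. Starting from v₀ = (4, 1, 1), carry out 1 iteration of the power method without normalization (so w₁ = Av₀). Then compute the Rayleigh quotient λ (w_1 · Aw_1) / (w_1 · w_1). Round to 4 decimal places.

14.3340

w1 = Av₀ = (4·4 + 2·1 + 5·1; 2·4 + 6·1 + 7·1; 5·4 + 7·1 + 5·1) = (23, 21, 32)
Aw1 = (294, 396, 422)
w1·Aw1 = 23·294 + 21·396 + 32·422 = 28582; w1·w1 = 23·23 + 21·21 + 32·32 = 1994
λ ≈ 28582/1994 = 14.3340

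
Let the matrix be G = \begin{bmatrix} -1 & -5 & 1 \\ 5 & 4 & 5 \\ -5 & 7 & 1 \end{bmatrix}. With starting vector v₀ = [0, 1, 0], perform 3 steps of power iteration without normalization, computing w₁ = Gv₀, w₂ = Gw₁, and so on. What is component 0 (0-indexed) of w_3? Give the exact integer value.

-62

w1 = Gv₀ = ((-1)·0 + (-5)·1 + 1·0; 5·0 + 4·1 + 5·0; (-5)·0 + 7·1 + 1·0) = (-5, 4, 7)
w2 = Gw1 = ((-1)·(-5) + (-5)·4 + 1·7; 5·(-5) + 4·4 + 5·7; (-5)·(-5) + 7·4 + 1·7) = (-8, 26, 60)
w3 = Gw2 = (-62, 364, 282)
The requested component of w3 is -62.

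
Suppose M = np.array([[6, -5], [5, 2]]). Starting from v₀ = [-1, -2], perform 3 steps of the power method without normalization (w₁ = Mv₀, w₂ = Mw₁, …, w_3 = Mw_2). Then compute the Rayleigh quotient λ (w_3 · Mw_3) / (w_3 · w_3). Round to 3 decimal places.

λ ≈ 4.291

w1 = Mv₀ = (4, -9)
w2 = Mw1 = (69, 2)
w3 = Mw2 = (404, 349)
Mw3 = (679, 2718)
w3·Mw3 = 404·679 + 349·2718 = 1222898; w3·w3 = 404·404 + 349·349 = 285017
λ ≈ 1222898/285017 = 4.291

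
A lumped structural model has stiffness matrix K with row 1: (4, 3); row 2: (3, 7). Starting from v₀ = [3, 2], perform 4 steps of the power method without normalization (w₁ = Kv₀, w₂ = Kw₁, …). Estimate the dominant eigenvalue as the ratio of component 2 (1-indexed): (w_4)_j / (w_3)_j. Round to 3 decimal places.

λ ≈ 8.881

w1 = Kv₀ = (18, 23)
w2 = Kw1 = (141, 215)
w3 = Kw2 = (1209, 1928)
w4 = Kw3 = (10620, 17123)
Ratio at component: 17123 / 1928 = 8.881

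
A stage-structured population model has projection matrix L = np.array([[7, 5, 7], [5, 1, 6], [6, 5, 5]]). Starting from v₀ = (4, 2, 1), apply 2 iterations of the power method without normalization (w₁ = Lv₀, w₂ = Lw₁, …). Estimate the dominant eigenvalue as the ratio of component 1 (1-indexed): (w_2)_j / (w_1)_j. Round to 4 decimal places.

w1 = Lv₀ = (45, 28, 39)
w2 = Lw1 = (728, 487, 605)
Ratio at component: 728 / 45 = 16.1778

λ ≈ 16.1778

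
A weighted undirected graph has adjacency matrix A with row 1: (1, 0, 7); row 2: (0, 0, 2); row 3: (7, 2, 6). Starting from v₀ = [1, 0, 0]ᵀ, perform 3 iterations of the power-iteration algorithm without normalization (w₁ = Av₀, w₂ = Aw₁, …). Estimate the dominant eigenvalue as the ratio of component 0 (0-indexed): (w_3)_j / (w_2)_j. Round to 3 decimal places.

w1 = Av₀ = (1·1 + 0·0 + 7·0; 0·1 + 0·0 + 2·0; 7·1 + 2·0 + 6·0) = (1, 0, 7)
w2 = Aw1 = (1·1 + 0·0 + 7·7; 0·1 + 0·0 + 2·7; 7·1 + 2·0 + 6·7) = (50, 14, 49)
w3 = Aw2 = (393, 98, 672)
Ratio at component: 393 / 50 = 7.860

λ ≈ 7.860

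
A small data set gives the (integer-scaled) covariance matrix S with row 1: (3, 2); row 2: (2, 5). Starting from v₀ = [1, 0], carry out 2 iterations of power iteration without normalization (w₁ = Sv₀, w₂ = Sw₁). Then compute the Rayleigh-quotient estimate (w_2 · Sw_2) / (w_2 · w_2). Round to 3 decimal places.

6.162

w1 = Sv₀ = (3·1 + 2·0; 2·1 + 5·0) = (3, 2)
w2 = Sw1 = (3·3 + 2·2; 2·3 + 5·2) = (13, 16)
Sw2 = (71, 106)
w2·Sw2 = 13·71 + 16·106 = 2619; w2·w2 = 13·13 + 16·16 = 425
λ ≈ 2619/425 = 6.162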